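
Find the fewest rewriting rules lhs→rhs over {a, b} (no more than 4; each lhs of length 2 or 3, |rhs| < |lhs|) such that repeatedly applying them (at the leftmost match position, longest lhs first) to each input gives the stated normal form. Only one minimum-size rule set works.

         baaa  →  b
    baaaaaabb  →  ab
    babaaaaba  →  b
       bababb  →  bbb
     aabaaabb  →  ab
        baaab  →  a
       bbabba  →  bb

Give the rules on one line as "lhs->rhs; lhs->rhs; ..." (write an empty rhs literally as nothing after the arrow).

aa->b; ba->b; bab->a; bba->b

  | baaa => baa => ba => b
  | baaaaaabb => baaaaabb => baaaabb => baaabb => baabb => babb => ab
  | babaaaaba => aaaaaba => baaaba => baaba => baba => aa => b
  | bababb => aabb => bbb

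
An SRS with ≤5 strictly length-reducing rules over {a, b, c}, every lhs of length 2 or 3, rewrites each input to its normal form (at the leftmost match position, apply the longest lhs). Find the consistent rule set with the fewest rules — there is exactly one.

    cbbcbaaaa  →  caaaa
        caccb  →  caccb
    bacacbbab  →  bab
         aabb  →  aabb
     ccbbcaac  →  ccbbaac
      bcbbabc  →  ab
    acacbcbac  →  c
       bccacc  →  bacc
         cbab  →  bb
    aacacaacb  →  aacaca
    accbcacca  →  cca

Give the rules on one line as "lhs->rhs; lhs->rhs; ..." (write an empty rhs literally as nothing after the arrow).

acb->; bbb->; bc->b; cba->b

  | cbbcbaaaa => cbbbaaaa => caaaa
  | caccb
  | bacacbbab => bacbab => bab
  | aabb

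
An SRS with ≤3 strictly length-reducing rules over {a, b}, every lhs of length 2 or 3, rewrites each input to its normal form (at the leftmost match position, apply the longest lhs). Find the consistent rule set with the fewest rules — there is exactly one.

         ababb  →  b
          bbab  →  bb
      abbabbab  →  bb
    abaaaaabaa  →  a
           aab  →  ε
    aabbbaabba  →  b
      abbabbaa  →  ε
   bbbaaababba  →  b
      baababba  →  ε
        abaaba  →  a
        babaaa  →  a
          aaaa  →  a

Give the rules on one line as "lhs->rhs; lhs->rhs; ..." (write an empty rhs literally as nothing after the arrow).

aa->a; ab->; ba->

  | ababb => abb => b
  | bbab => bb
  | abbabbab => babbab => bbab => bb
  | abaaaaabaa => aaaaabaa => aaaabaa => aaabaa => aabaa => abaa => aa => a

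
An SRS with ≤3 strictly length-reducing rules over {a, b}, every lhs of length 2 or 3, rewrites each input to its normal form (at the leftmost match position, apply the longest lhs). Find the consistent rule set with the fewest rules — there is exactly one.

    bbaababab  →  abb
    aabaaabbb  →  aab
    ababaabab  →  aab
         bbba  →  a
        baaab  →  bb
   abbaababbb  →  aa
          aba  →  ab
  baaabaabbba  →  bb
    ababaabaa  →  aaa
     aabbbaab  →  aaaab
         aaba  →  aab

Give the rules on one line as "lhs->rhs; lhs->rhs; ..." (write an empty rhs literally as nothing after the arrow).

ba->b; bbb->

  | bbaababab => bbababab => bbbabab => abab => abb
  | aabaaabbb => aabaabbb => aababbb => aabbbb => aab
  | ababaabab => abbaabab => abbabab => abbbab => aab
  | bbba => a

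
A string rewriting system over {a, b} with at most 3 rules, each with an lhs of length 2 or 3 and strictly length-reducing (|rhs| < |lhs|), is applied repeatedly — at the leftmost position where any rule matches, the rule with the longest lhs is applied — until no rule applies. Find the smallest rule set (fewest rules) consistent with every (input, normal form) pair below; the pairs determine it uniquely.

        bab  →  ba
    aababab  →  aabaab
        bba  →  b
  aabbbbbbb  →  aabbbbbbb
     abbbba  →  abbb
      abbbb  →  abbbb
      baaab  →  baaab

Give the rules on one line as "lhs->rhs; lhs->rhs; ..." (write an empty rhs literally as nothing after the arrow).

bab->ba; bba->b

  | bab => ba
  | aababab => aabaab
  | bba => b
  | aabbbbbbb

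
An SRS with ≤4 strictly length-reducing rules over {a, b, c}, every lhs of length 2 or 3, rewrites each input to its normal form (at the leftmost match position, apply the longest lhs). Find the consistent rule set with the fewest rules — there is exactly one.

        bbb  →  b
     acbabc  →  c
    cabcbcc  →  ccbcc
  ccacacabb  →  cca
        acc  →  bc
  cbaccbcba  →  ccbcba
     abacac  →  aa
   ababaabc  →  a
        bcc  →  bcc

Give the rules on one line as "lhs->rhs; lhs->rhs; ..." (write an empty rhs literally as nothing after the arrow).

  | bbb => b
  | acbabc => ababc => abc => c
  | cabcbcc => ccbcc
  | ccacacabb => ccaacabb => ccaaabb => ccaab => cca

ab->; ac->a; acc->bc; bb->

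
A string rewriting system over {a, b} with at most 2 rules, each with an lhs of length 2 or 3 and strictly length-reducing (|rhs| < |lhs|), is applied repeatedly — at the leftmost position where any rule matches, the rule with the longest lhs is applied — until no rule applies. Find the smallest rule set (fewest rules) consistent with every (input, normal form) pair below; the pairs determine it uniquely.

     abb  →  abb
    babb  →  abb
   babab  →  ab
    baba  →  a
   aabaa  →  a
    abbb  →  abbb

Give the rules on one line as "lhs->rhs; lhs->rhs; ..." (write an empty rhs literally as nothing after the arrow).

aa->a; ba->a

  | abb
  | babb => abb
  | babab => abab => aab => ab
  | baba => aba => aa => a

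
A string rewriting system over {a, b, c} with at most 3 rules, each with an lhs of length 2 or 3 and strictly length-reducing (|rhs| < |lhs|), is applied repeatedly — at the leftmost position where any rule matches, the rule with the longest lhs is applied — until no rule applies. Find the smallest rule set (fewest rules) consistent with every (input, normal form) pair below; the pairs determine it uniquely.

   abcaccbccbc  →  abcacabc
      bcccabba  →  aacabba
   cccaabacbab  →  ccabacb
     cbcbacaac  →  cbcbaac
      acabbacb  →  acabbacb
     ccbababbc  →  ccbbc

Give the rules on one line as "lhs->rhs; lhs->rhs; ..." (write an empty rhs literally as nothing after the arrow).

  | abcaccbccbc => abcaccaabc => abcacabc
  | bcccabba => aacabba
  | cccaabacbab => ccabacbab => ccabacb
  | cbcbacaac => cbcbaac

bab->b; bcc->aa; caa->a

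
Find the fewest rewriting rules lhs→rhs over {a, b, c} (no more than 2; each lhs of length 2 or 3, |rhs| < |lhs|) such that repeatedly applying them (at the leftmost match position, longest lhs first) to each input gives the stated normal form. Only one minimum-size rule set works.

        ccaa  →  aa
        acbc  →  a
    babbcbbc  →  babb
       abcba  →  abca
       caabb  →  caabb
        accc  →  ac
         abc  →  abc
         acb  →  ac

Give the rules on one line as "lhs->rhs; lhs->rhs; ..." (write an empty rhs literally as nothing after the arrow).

  | ccaa => aa
  | acbc => acc => a
  | babbcbbc => babbcbc => babbcc => babb
  | abcba => abca

cb->c; cc->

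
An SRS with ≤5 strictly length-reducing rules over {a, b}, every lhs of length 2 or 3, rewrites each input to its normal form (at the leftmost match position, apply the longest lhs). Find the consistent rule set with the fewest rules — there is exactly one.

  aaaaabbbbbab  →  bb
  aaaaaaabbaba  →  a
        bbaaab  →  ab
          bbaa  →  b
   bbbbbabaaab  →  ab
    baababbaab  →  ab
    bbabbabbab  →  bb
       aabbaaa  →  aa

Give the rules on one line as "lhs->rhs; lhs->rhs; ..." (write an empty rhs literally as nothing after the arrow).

aaa->b; ba->; bab->ab; bba->aa

  | aaaaabbbbbab => baabbbbbab => abbbbbab => abbbaab => abaaab => aaab => bb
  | aaaaaaabbaba => baaaabbaba => aaabbaba => bbbaba => baaba => aba => a
  | bbaaab => aaaab => bab => ab
  | bbaa => aaa => b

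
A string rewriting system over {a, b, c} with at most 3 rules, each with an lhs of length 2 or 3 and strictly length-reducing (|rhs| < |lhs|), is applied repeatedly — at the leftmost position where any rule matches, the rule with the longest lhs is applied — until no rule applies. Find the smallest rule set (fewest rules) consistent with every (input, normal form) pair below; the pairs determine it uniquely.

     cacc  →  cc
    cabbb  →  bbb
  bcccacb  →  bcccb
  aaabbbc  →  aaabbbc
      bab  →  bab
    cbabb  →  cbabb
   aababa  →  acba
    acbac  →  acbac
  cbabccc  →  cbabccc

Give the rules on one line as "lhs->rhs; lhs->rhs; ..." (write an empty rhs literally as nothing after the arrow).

  | cacc => cc
  | cabbb => bbb
  | bcccacb => bcccb
  | aaabbbc

aba->c; ca->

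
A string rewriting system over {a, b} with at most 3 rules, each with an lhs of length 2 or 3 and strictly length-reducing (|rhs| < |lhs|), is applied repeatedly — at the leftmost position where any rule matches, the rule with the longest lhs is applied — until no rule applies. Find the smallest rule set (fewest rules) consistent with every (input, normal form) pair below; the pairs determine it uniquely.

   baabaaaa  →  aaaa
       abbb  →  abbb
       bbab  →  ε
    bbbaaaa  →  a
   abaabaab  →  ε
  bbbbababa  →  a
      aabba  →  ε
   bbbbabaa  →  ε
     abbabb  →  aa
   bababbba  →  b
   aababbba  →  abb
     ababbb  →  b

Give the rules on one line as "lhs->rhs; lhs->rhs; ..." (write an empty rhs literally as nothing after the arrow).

  | baabaaaa => abaaaa => aaaa
  | abbb
  | bbab => ba => ε
  | bbbaaaa => bbaaa => baa => a

aab->; ba->; bab->a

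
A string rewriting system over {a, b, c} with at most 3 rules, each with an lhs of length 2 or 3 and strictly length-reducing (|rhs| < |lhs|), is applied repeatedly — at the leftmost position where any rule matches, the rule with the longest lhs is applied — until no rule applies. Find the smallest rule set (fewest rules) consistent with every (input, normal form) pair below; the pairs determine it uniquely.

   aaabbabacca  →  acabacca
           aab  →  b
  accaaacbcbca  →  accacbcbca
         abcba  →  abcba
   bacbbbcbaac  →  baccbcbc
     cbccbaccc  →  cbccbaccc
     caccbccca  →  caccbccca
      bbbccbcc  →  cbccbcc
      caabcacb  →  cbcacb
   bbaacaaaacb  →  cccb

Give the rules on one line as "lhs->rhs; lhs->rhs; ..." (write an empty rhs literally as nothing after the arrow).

aa->; bb->c

  | aaabbabacca => abbabacca => acabacca
  | aab => b
  | accaaacbcbca => accacbcbca
  | abcba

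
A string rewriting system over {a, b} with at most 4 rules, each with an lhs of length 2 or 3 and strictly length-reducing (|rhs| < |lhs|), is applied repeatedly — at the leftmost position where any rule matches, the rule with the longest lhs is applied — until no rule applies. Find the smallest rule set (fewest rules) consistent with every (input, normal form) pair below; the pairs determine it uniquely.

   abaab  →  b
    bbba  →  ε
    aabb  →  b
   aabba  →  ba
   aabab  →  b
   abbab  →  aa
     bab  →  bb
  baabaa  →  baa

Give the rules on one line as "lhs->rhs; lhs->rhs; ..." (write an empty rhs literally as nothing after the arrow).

  | abaab => baab => b
  | bbba => aaa => ε
  | aabb => b
  | aabba => ba

aaa->; aab->; ab->b; bbb->aa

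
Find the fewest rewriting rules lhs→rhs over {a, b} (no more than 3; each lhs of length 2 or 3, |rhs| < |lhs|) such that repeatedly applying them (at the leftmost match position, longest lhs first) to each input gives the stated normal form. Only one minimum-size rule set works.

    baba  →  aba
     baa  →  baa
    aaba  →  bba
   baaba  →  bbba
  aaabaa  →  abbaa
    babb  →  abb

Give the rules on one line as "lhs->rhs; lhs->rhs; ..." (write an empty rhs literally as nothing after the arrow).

aab->bb; bab->ab

  | baba => aba
  | baa
  | aaba => bba
  | baaba => bbba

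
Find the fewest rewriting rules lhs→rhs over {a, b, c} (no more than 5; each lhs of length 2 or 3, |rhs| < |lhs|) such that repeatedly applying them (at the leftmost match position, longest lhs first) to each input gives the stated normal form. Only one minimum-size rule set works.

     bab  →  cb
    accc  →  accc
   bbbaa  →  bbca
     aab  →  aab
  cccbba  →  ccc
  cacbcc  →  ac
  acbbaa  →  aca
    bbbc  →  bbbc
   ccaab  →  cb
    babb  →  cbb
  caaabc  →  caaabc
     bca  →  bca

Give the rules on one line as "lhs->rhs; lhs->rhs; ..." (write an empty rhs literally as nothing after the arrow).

ba->c; cab->; cbc->ba; cca->b

  | bab => cb
  | accc
  | bbbaa => bbca
  | aab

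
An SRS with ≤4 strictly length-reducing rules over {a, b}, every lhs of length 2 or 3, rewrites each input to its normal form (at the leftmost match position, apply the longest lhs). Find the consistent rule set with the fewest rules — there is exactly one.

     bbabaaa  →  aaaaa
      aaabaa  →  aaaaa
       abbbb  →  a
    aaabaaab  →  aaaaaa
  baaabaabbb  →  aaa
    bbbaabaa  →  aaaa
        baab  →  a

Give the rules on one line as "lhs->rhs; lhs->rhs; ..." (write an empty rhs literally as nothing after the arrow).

  | bbabaaa => aabaaa => aaaaa
  | aaabaa => aaaaa
  | abbbb => abbb => abb => ab => a
  | aaabaaab => aaaaaab => aaaaaa

ab->a; ba->b; bb->a; bbb->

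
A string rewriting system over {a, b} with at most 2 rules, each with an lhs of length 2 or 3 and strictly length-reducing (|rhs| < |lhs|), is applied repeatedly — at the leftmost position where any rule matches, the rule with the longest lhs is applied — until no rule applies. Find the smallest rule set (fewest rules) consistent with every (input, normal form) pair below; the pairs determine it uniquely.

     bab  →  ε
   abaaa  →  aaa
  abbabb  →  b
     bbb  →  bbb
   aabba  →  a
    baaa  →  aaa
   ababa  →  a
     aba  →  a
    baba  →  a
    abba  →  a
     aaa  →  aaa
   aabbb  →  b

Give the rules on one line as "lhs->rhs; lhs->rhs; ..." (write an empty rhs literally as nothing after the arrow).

ab->; ba->a

  | bab => ab => ε
  | abaaa => aaa
  | abbabb => babb => abb => b
  | bbb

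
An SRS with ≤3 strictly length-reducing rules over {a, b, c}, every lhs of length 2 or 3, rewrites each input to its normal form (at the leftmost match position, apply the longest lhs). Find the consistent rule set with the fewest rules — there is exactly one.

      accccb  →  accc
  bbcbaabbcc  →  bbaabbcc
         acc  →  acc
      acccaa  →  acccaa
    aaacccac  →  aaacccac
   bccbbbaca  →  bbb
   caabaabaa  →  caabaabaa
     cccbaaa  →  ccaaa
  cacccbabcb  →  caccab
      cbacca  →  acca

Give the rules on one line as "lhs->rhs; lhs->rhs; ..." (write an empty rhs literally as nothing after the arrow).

  | accccb => accc
  | bbcbaabbcc => bbaabbcc
  | acc
  | acccaa

aca->b; cb->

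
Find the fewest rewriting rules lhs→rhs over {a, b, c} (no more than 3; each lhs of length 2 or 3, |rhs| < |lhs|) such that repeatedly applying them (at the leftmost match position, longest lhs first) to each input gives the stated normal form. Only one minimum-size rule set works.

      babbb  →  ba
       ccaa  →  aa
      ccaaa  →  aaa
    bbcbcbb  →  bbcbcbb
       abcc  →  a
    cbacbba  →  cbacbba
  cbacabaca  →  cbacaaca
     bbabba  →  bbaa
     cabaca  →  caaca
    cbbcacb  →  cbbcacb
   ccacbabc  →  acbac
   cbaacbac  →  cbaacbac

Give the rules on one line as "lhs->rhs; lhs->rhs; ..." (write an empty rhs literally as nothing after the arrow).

ab->a; cc->

  | babbb => babb => bab => ba
  | ccaa => aa
  | ccaaa => aaa
  | bbcbcbb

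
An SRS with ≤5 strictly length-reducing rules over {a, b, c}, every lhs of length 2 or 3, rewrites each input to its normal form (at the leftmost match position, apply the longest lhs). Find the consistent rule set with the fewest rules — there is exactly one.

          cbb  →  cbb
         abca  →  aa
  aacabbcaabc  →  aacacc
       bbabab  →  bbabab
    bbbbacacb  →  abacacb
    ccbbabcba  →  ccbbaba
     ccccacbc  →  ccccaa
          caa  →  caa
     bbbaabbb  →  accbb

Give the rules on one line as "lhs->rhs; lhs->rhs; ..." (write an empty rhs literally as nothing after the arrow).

  | cbb
  | abca => aa
  | aacabbcaabc => aacabaabc => aacabccc => aacacc
  | bbabab

aab->cc; bbb->a; bc->; cbc->a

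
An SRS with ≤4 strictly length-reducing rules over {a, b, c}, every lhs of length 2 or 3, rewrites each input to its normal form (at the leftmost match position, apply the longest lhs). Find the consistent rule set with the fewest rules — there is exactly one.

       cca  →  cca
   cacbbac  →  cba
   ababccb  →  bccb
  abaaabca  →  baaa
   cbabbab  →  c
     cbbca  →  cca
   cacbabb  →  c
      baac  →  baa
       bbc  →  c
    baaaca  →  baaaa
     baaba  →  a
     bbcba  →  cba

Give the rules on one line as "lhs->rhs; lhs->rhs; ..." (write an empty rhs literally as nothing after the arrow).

ab->; aba->ba; ac->a; bb->

  | cca
  | cacbbac => cabbac => cbac => cba
  | ababccb => babccb => bccb
  | abaaabca => baaabca => baaca => baaa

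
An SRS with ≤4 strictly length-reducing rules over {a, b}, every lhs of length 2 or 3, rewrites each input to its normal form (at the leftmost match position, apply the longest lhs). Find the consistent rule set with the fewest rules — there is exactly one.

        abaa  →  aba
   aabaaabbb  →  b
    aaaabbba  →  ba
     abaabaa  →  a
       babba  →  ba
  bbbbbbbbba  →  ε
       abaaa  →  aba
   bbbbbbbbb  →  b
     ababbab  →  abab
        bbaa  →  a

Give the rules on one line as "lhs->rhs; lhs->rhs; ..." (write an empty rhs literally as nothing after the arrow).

  | abaa => aba
  | aabaaabbb => baaaabbb => baaabbb => baabbb => bbabb => bb => b
  | aaaabbba => aaabbba => aabbba => babba => ba
  | abaabaa => abbaaa => aaa => aa => a

aa->a; aab->ba; bb->b; bba->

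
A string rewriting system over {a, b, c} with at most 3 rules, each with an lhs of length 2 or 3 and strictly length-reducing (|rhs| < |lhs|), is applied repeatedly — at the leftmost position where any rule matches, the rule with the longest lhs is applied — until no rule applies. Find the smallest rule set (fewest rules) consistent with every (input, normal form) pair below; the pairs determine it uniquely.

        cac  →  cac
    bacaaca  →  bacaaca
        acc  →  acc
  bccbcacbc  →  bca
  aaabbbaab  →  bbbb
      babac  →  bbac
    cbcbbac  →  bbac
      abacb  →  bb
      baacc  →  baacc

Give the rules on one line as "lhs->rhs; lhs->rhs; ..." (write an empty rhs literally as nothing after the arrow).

ab->b; cb->b; cbc->

  | cac
  | bacaaca
  | acc
  | bccbcacbc => bcacbc => bca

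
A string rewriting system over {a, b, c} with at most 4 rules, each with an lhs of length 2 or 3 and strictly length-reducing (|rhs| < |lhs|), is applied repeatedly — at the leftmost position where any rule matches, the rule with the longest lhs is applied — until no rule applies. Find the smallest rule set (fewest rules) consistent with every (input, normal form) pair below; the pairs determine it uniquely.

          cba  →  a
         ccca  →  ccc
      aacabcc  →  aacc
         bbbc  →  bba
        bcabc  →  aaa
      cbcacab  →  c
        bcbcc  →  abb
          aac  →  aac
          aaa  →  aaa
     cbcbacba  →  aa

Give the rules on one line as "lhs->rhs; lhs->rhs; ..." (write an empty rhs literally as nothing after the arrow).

  | cba => a
  | ccca => ccc
  | aacabcc => aacbcc => aacc
  | bbbc => bba

bc->a; bcc->bb; ca->c; cb->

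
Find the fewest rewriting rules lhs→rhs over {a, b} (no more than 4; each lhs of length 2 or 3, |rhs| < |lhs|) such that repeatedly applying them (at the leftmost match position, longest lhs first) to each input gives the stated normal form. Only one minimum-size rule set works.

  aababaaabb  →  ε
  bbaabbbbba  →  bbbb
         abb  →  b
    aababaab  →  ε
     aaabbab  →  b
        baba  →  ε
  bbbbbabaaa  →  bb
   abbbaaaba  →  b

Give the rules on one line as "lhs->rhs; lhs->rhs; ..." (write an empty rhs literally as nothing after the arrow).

ab->; aba->b; ba->

  | aababaaabb => abbaaabb => baaabb => aabb => ab => ε
  | bbaabbbbba => babbbbba => bbbbba => bbbb
  | abb => b
  | aababaab => abbaab => baab => ab => ε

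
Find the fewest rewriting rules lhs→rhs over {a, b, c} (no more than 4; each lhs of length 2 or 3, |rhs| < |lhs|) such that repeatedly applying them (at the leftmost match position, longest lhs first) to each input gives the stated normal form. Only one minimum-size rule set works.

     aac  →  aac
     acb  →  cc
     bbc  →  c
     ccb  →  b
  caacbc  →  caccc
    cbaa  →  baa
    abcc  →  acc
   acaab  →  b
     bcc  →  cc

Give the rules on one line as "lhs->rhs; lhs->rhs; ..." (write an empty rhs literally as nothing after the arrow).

  | aac
  | acb => cc
  | bbc => bc => c
  | ccb => cb => b

aab->bb; acb->cc; bc->c; cb->b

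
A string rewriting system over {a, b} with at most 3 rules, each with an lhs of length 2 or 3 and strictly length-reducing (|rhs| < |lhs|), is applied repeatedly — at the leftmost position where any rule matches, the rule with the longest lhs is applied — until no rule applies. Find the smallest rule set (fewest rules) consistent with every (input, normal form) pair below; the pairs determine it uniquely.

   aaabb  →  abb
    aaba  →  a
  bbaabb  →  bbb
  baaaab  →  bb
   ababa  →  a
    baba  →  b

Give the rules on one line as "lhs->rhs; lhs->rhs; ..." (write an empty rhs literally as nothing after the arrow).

  | aaabb => babb => abb
  | aaba => bba => ba => a
  | bbaabb => baabb => aabb => bbb
  | baaaab => aaaab => baab => aab => bb

aa->b; ba->a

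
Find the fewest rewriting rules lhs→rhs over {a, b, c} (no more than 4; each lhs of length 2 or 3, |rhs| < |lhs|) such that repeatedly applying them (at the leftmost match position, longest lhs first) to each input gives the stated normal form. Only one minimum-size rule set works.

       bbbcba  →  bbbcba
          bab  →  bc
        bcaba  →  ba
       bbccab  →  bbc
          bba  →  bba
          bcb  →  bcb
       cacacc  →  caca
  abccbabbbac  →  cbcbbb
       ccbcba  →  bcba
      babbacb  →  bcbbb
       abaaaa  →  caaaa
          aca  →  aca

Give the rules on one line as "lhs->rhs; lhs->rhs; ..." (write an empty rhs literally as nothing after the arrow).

ab->c; bac->bb; cc->

  | bbbcba
  | bab => bc
  | bcaba => bcca => ba
  | bbccab => bbab => bbc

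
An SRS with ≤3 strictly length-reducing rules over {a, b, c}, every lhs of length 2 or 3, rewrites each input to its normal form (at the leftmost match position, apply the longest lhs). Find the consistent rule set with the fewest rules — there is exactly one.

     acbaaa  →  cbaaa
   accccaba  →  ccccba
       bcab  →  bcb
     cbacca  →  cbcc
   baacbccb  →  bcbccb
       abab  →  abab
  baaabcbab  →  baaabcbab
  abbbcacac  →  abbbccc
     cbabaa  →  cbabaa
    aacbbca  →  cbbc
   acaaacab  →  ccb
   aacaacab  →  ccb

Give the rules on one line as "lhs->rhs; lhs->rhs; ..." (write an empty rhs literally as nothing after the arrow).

ac->c; ca->c

  | acbaaa => cbaaa
  | accccaba => ccccaba => ccccba
  | bcab => bcb
  | cbacca => cbcca => cbcc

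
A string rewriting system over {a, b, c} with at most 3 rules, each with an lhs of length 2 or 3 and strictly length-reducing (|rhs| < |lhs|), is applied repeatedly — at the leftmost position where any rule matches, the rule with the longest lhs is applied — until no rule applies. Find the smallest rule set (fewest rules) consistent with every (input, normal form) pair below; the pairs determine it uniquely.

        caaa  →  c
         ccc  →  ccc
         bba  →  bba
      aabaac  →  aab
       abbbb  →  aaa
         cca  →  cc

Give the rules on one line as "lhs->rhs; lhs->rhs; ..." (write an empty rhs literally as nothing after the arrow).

  | caaa => caa => ca => c
  | ccc
  | bba
  | aabaac => aab

aac->; abb->aa; ca->c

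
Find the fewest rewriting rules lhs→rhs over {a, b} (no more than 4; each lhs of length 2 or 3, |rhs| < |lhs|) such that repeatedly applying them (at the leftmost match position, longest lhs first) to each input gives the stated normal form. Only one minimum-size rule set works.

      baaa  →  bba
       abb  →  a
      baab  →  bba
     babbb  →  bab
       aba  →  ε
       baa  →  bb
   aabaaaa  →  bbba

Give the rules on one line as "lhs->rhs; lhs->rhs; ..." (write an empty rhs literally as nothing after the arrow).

  | baaa => bba
  | abb => a
  | baab => bba
  | babbb => bab

aa->b; aab->ba; aba->; abb->a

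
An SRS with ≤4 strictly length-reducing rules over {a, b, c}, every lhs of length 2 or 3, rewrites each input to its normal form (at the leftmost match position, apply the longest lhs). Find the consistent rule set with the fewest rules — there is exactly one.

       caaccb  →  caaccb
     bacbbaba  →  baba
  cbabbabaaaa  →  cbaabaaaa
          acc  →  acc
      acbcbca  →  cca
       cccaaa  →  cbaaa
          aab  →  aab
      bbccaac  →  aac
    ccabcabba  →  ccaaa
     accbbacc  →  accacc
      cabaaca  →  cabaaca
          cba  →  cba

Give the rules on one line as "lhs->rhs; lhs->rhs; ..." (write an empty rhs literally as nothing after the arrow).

  | caaccb
  | bacbbaba => bcbaba => baba
  | cbabbabaaaa => cbaabaaaa
  | acc

acb->c; bba->a; bc->; ccc->cb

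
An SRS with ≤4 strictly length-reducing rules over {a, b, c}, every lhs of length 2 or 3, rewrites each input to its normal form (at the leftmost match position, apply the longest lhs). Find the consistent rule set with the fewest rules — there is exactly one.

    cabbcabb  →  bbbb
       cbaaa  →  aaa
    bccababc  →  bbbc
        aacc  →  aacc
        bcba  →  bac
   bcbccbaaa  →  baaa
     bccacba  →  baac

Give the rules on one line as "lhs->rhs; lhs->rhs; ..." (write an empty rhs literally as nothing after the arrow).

  | cabbcabb => abbcabb => bbcabb => bbabb => bbbb
  | cbaaa => acaa => aaa
  | bccababc => bcababc => bababc => bbabc => bbbc
  | aacc

ab->b; ca->a; cba->ac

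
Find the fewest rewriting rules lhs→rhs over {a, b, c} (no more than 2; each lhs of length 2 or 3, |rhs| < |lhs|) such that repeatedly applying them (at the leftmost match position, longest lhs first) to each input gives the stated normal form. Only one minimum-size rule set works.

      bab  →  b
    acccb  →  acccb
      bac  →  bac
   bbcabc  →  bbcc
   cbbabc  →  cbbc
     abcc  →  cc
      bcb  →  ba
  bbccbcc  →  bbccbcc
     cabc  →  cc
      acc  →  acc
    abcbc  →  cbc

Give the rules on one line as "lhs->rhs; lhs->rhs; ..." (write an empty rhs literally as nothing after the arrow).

ab->; bcb->ba

  | bab => b
  | acccb
  | bac
  | bbcabc => bbcc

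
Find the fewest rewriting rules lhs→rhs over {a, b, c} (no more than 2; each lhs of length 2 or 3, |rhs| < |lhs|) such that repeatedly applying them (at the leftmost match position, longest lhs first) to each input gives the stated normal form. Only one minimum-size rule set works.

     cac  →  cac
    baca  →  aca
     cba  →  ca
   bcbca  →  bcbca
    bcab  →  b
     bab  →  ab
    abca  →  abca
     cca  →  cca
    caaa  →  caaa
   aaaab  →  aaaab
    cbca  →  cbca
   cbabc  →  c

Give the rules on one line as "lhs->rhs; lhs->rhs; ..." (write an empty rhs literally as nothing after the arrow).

ba->a; cab->

  | cac
  | baca => aca
  | cba => ca
  | bcbca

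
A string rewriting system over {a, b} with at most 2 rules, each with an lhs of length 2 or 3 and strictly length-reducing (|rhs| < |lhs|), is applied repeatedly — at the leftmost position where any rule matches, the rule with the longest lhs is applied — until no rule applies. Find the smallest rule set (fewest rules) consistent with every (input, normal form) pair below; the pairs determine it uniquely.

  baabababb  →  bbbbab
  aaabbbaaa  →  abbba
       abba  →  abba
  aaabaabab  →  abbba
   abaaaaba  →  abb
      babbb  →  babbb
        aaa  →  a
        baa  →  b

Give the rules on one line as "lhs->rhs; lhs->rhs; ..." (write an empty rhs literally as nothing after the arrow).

  | baabababb => bbaababb => bbbaabb => bbbbab
  | aaabbbaaa => abbbaaa => abbba
  | abba
  | aaabaabab => abaabab => abbaab => abbba

aa->; aab->ba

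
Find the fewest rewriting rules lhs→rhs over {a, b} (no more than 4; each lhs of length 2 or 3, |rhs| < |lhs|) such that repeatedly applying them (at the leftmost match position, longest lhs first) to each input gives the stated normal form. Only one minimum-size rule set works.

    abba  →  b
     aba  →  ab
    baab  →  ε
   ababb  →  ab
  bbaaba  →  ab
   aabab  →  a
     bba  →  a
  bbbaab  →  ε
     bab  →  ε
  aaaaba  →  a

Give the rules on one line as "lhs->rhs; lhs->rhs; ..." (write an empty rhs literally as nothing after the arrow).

  | abba => aa => b
  | aba => ab
  | baab => bab => bb => ε
  | ababb => abbb => ab

aa->b; aab->ab; ba->b; bb->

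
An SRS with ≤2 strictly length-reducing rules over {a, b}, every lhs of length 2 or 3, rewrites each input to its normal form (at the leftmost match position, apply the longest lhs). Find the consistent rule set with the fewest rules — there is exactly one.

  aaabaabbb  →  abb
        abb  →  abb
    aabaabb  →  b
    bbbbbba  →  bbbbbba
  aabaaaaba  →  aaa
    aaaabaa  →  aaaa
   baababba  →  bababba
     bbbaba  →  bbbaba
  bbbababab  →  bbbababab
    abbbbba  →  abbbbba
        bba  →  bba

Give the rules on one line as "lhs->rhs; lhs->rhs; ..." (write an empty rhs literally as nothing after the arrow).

aab->; baa->ba

  | aaabaabbb => aaabbb => abb
  | abb
  | aabaabb => aabb => b
  | bbbbbba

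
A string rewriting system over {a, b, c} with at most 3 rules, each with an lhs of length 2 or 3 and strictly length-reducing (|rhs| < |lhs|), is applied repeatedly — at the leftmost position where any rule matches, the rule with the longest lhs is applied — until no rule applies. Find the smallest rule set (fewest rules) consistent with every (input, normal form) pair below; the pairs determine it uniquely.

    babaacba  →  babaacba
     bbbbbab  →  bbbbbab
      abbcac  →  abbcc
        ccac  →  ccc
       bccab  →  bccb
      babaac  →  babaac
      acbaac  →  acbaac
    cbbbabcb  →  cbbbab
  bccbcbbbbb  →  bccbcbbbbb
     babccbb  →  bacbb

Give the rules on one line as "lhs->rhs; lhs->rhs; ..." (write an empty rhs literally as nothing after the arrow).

abc->a; ca->c

  | babaacba
  | bbbbbab
  | abbcac => abbcc
  | ccac => ccc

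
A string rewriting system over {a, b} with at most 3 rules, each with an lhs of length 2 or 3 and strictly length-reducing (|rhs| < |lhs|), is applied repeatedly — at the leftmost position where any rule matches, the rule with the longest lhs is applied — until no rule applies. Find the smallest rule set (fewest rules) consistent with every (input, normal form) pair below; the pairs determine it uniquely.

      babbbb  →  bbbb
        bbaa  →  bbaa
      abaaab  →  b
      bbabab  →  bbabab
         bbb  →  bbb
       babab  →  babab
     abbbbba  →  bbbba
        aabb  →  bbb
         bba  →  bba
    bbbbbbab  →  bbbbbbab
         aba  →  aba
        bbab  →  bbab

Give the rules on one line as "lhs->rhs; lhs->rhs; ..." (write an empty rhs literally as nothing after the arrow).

  | babbbb => bbbb
  | bbaa
  | abaaab => ababb => abb => b
  | bbabab

aab->bb; abb->b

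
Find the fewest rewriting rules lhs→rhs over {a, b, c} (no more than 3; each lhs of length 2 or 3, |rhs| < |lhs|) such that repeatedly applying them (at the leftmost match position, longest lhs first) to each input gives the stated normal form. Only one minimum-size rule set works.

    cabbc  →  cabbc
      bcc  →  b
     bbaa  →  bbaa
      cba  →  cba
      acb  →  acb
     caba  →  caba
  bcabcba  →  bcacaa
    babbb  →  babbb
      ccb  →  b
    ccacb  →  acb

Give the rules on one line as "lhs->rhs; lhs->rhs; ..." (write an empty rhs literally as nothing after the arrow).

  | cabbc
  | bcc => b
  | bbaa
  | cba

bcb->ca; cc->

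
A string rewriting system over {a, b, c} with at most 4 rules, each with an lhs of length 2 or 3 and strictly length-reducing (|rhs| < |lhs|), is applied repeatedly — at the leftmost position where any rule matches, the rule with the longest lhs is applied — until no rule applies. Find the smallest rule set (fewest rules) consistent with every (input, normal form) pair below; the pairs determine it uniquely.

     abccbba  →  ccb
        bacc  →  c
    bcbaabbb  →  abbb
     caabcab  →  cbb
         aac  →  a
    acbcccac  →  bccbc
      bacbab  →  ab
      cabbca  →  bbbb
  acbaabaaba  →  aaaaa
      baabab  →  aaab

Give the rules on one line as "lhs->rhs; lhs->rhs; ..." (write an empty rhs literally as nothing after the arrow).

  | abccbba => cccbba => cccba => ccca => ccb
  | bacc => acc => c
  | bcbaabbb => bcaabbb => bbabbb => babbb => abbb
  | caabcab => babcab => abcab => ccab => cbb

abc->cc; ac->; ba->a; ca->b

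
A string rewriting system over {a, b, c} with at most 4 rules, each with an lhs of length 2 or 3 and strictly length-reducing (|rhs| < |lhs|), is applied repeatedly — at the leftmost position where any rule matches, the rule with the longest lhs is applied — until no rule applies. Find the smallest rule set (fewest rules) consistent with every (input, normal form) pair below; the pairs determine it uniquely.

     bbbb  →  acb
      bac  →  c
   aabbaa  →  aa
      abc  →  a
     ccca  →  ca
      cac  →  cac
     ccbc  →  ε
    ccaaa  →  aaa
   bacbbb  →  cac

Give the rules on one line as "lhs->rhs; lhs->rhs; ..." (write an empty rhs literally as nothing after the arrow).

ba->; bbb->ac; bc->; cc->

  | bbbb => acb
  | bac => c
  | aabbaa => aaba => aa
  | abc => a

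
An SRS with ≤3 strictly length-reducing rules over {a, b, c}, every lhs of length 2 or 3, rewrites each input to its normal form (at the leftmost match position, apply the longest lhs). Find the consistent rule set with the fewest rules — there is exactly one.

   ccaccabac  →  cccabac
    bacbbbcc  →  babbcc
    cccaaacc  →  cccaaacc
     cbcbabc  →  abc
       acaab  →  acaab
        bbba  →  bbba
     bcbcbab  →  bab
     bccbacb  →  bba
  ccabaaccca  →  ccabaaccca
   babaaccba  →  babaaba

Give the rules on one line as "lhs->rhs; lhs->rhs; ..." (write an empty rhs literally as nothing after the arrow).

  | ccaccabac => cccabac
  | bacbbbcc => babbcc
  | cccaaacc
  | cbcbabc => cbabc => abc

cac->c; cb->; ccb->b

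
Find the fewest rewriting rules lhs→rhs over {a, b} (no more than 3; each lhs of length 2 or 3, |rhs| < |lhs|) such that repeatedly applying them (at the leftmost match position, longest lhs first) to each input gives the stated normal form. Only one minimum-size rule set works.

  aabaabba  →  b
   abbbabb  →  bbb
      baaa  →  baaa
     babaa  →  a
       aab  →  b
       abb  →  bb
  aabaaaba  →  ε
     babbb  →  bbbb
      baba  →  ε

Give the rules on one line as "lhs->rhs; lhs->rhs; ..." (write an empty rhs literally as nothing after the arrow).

ab->b; bba->

  | aabaabba => abaabba => baabba => babba => bbba => b
  | abbbabb => bbbabb => bbb
  | baaa
  | babaa => bbaa => a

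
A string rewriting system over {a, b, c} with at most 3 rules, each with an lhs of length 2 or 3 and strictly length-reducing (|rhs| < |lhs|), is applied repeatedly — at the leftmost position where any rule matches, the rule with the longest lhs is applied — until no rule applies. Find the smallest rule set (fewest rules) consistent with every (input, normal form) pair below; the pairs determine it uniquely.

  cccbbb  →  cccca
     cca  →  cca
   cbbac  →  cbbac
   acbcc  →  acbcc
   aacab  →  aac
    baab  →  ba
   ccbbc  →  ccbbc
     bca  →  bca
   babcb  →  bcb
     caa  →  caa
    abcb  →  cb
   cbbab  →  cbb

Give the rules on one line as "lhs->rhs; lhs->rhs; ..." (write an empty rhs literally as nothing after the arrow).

ab->; bbb->ca

  | cccbbb => cccca
  | cca
  | cbbac
  | acbcc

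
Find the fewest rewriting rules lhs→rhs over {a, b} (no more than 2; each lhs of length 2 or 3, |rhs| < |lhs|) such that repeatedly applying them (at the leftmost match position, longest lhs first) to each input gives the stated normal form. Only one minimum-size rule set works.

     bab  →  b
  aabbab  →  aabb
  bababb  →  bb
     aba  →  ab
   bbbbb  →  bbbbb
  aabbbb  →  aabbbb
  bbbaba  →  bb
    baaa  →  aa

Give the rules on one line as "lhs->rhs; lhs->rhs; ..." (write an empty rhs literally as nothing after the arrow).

  | bab => b
  | aabbab => aabb
  | bababb => babb => bb
  | aba => ab

aba->ab; ba->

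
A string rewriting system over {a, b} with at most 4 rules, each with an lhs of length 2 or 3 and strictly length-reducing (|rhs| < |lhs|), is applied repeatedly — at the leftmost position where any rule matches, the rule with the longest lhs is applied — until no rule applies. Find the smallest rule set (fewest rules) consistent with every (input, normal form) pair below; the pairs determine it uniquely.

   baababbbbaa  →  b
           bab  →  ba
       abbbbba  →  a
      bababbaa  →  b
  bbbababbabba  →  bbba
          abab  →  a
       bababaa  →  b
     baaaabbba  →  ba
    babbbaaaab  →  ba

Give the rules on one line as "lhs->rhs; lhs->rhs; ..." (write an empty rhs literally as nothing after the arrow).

aa->a; aaa->; ab->a

  | baababbbbaa => bababbbbaa => baabbbbaa => babbbbaa => babbbaa => babbaa => babaa => baaa => b
  | bab => ba
  | abbbbba => abbbba => abbba => abba => aba => aa => a
  | bababbaa => baabbaa => babbaa => babaa => baaa => b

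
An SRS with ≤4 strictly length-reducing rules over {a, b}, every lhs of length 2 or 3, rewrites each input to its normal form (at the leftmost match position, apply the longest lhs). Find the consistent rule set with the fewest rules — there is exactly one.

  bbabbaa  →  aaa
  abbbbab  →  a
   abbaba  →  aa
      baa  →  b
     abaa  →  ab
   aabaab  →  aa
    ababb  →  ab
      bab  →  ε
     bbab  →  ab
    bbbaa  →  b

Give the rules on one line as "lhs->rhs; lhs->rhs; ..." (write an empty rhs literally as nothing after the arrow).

aab->a; ba->b; bb->

  | bbabbaa => abbaa => aaa
  | abbbbab => abbab => aab => a
  | abbaba => aaba => aa
  | baa => ba => b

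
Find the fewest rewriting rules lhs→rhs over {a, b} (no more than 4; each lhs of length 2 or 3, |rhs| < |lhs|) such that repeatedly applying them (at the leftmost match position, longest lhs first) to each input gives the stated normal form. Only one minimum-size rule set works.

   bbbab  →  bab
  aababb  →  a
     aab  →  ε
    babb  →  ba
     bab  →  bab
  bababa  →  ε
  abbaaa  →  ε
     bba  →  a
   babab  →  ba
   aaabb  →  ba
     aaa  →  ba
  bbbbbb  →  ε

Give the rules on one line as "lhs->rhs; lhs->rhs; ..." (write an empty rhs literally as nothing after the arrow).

aa->b; aba->ab; bb->

  | bbbab => bab
  | aababb => bbabb => abb => a
  | aab => bb => ε
  | babb => ba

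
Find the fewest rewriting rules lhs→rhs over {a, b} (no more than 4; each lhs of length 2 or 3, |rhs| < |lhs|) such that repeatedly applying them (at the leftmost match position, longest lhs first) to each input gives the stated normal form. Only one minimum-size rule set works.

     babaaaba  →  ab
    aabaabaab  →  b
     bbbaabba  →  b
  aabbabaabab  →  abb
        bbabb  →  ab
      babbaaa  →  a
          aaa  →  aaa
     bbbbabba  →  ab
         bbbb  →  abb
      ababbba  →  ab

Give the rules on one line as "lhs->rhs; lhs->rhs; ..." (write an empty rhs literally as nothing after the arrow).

aba->b; ba->; bbb->ab

  | babaaaba => baaaba => aaba => ab
  | aabaabaab => ababaab => bbaab => bab => b
  | bbbaabba => abaabba => babba => bba => b
  | aabbabaabab => aabbaabab => aababab => abbab => abb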